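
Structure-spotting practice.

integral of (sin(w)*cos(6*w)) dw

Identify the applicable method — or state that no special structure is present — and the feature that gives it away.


Diagnosis: a trigonometric identity — cross-frequency products like sin(w)*cos(6*w) are the textbook product-to-sum case — the identity converts them to directly integrable sinusoids.


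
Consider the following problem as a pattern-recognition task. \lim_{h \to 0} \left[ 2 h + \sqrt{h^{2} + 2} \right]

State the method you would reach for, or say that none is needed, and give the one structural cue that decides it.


Verdict: no special technique — the expression is continuous at 0 — substitute and evaluate; no indeterminate form appears.


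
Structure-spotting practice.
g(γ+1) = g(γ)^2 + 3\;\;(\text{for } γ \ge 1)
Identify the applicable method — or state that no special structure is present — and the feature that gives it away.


Diagnosis: no special technique — the unknown enters the rule nonlinearly, not as a weighted sum — no linear method is even well-posed.


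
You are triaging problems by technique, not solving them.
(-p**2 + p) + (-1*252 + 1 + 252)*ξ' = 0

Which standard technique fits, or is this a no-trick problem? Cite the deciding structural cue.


Verdict: no special technique — the slope is a function of p alone, so integrate both sides directly.


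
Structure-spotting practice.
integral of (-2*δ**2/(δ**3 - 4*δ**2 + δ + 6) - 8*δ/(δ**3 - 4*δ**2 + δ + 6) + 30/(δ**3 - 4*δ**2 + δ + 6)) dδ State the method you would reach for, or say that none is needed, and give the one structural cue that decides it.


Diagnosis: partial fractions — the bottom, δ**3 - 4*δ**2 + δ + 6, comes apart into simple factors, and a proper rational function over split factors decomposes.


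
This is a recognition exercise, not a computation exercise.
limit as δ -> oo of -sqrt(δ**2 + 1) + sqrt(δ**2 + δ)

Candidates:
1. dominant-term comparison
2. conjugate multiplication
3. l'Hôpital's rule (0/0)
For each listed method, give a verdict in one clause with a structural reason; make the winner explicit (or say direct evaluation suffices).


Method: conjugate multiplication — this difference gives up after one conjugate multiplication — the radical structure cancels against its conjugate.
- dominant-term comparison: this limit is not decided by comparing polynomial growth at infinity.
- conjugate multiplication — applies; the problem has the shape this method handles.
- l'Hôpital's rule (0/0) — substitution produces ∞ − ∞ rather than a vanishing quotient; the rule needs a 0/0 ratio to act on.


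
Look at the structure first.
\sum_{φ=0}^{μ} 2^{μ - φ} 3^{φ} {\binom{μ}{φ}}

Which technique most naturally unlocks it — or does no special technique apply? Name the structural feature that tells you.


Best approach: the binomial theorem — the binomial coefficients weight matched powers of 3 and 2, which is exactly the expansion of a binomial power.


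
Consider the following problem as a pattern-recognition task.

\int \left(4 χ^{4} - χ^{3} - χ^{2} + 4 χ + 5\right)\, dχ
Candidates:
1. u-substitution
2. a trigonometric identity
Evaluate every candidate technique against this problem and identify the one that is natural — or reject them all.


Method: no special technique — every term is a constant multiple of a power of χ; term-wise power-rule integration needs no preliminary transformation.
- u-substitution: no substitution does more than relabel what direct integration already handles.
- a trigonometric identity — no sine or cosine appears, so there is nothing for a trigonometric identity to act on.


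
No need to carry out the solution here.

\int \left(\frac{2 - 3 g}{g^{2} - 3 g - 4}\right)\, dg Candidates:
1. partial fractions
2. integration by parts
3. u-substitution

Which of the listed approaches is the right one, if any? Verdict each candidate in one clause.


Best approach: partial fractions — the integrand is a proper rational function and its denominator g^{2} - 3 g - 4 factors into distinct pieces, so it splits into simple fractions.
- partial fractions: yes, a natural case for it.
- integration by parts — the integrand does not split as a nonconstant polynomial times an exp, sine, cosine of a linear argument, or logarithm — no polynomial-kernel parts product to differentiate one side of.
- u-substitution — no subexpression of the integrand serves as a whole-integral substitution inner — individual terms may offer their own, but none carries its derivative as a factor of the full integrand; a working change of variable would have to be constructed from outside the expression.


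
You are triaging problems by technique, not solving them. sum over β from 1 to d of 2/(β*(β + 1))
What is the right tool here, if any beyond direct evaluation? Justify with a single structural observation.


Diagnosis: telescoping — rewrite 2/(β*(β + 1)) as simple fractions and successive terms eat each other — only the edges survive.


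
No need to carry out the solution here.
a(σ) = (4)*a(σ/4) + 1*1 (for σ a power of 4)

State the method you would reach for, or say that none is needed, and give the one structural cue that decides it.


Diagnosis: the master substitution — treat m = log base 4 of σ as the new clock: one recursion step advances m by one while σ scales by 4.


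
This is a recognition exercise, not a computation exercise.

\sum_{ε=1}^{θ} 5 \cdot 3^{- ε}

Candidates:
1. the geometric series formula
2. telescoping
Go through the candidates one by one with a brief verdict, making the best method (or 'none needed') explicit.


Best approach: the geometric series formula — consecutive terms stand in a fixed index-free ratio — the geometric sum formula closes it.
- the geometric series formula — applies; the problem has the shape this method handles.
- telescoping: neither a shifted-difference shape nor integer-spaced poles are present.


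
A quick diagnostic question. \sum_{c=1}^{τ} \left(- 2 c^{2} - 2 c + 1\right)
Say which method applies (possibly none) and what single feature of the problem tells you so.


Method: no special technique — nothing telescopes and nothing is geometric; polynomial terms in c sum term by term.


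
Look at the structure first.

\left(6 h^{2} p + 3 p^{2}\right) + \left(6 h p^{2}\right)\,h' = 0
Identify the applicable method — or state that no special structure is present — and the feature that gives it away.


Method: the exact-equation method — take the mixed partials of 6 h^{2} p + 3 p^{2} and 6 h p^{2}: they are equal, which certifies an exact differential.


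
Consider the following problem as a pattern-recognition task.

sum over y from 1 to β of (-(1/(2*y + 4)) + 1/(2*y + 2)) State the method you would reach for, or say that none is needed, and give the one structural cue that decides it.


Verdict: telescoping — a difference of consecutive values of one function (1/(2*y + 2) at one index and the next) — telescoping by construction.


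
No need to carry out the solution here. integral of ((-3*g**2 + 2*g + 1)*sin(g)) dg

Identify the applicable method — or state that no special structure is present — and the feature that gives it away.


Best approach: integration by parts — a polynomial -3*g**2 + 2*g + 1 against the kernel sin(g) is the signature bounded-ladder case for integration by parts.


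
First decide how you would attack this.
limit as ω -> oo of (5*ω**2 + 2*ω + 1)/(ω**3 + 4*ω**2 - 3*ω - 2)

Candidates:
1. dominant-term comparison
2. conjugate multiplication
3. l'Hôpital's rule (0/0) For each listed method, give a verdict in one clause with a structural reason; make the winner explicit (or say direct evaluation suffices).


Verdict: dominant-term comparison — as ω grows, only the highest-degree terms matter — compare leading terms and read the limit off.
- dominant-term comparison — yes, a natural case for it.
- conjugate multiplication: no divergent radical difference is present for a conjugate pair to cancel.
- l'Hôpital's rule (0/0): viewed as a single quotient this runs to ∞/∞, not the 0/0 clash this candidate addresses; an at-infinity variant of the rule would resolve it, but comparing leading growth reads the answer without differentiating.


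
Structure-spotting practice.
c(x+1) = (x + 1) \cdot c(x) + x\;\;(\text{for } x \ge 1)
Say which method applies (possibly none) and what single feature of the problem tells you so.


Verdict: a summation factor — the coefficient x + 1 drifts with the index, so no fixed root exists; normalizing by the cumulative product telescopes it.


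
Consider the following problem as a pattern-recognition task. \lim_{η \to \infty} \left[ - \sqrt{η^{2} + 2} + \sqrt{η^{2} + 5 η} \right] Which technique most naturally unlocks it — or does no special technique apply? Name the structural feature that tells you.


Verdict: conjugate multiplication — the ∞ − ∞ radical form is the exact trigger for the conjugate maneuver.


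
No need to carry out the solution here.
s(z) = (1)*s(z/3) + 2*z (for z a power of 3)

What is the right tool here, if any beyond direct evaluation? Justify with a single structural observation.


Verdict: the master substitution — divide-the-index recursion (z/3 inside the call) straightens out once the index is rewritten as 3^m.


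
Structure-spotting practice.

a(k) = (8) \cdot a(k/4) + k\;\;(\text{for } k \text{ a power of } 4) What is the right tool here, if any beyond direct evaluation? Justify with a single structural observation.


Diagnosis: the master substitution — treat m = log base 4 of k as the new clock: one recursion step advances m by one while k scales by 4.


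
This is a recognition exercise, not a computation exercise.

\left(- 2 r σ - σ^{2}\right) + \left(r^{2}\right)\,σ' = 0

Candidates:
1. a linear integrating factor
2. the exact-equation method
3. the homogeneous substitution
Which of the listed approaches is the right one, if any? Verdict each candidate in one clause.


Technique: the homogeneous substitution — solved for the derivative, the right side is unchanged under scaling r and σ together — it depends only on the ratio σ/r, so substitute a single ratio variable. This doubles as a Bernoulli equation in the unknown as written; the homogeneous route needs no setup at all.
- a linear integrating factor — a nonlinear term in the unknown puts this outside the integrating-factor template.
- the exact-equation method: no potential function has this form as its differential, as written.
- the homogeneous substitution — yes, a natural case for it.


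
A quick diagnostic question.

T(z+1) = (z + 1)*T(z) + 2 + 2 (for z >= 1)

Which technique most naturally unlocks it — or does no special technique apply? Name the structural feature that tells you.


Method: a summation factor — one-term recursion with variable weight z + 1 is solved by product normalization, not by root-finding.


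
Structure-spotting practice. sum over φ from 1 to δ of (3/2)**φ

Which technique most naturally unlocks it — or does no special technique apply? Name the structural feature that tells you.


Technique: the geometric series formula — consecutive terms stand in a fixed index-free ratio — the geometric sum formula closes it.


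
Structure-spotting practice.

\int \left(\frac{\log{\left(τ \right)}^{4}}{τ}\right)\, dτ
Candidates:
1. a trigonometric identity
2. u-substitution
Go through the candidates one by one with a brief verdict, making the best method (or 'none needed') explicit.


Technique: u-substitution — the only nontrivial dependence routes through \log{\left(τ \right)}, whose derivative supplies the leftover factor up to a constant multiple — u = \log{\left(τ \right)} flattens it.
- a trigonometric identity — with no trigonometric functions present, identity rewriting has no target.
- u-substitution — applicable, and directly so.


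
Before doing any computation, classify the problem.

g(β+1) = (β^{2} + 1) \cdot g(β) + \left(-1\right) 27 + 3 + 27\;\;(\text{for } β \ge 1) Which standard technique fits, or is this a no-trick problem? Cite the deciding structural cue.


Diagnosis: a summation factor — rescale the sequence by the product of the weights β^{2} + 1 so far — the recurrence collapses to a plain running sum.


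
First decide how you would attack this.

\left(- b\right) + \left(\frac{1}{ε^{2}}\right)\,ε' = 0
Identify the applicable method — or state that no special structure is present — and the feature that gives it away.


Technique: separation of variables — separating collects all ε-dependence with the derivative and leaves all b-dependence opposite: variables separate. One could also solve this as an exact equation; with each coefficient in its own variable, separating is the same work with fewer steps.


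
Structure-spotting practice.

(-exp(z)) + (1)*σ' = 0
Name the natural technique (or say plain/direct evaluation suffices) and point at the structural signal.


Verdict: no special technique — the slope is a function of z alone, so integrate both sides directly.


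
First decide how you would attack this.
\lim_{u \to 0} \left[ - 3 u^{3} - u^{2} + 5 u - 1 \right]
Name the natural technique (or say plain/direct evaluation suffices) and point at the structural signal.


Diagnosis: no special technique — no vanishing denominator and no indeterminate clash at the point — evaluation is immediate.


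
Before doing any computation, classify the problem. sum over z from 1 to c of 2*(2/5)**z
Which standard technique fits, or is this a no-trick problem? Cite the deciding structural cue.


Method: the geometric series formula — consecutive terms stand in a fixed index-free ratio — the geometric sum formula closes it.


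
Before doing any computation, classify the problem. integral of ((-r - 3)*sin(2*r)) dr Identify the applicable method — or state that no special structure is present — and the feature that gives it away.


Technique: integration by parts — a polynomial -r - 3 against the kernel sin(2*r) is the signature bounded-ladder case for integration by parts.


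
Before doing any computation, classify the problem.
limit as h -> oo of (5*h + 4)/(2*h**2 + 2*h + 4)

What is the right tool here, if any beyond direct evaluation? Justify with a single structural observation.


Verdict: dominant-term comparison — growth-rate triage: the leading powers of h decide the limit, everything else is noise. l'Hôpital's at-infinity variant applies to the expression viewed as a single quotient; the leading-term comparison is the direct route.


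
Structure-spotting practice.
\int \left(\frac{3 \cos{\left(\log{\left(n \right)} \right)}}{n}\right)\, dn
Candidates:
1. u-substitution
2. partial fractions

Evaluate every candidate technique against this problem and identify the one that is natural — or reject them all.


Verdict: u-substitution — collected, the integrand has one factor that is, up to a constant, the derivative of an inner expression the rest depends on — substitute for that inner expression.
- u-substitution — yes — fits the structure here.
- partial fractions — the expression is not a ratio of polynomials that decomposes further.


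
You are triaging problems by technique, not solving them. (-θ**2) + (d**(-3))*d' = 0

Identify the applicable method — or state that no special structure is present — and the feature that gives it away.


Best approach: separation of variables — separating collects all d-dependence with the derivative and leaves all θ-dependence opposite: variables separate. The cross-partial test also passes here (vacuously, each side single-variable); the potential-function route would work, separation is simply more immediate.


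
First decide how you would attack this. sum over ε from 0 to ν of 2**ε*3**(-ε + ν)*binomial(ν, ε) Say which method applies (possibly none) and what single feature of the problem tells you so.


Best approach: the binomial theorem — binomial(ν, ε) weighting matched powers of 2 and 3 is the expanded form of (2 + 3)^ν — fold it back up.


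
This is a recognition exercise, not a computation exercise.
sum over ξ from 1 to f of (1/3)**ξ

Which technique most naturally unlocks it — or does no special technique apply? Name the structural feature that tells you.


Best approach: the geometric series formula — term-over-term division gives 1/3 every time — index-free ratio, geometric sum formula applies.


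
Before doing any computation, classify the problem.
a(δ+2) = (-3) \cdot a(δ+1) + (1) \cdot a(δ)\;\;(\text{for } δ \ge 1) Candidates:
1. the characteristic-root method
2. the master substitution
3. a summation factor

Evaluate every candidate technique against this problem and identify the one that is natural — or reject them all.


Verdict: the characteristic-root method — every coefficient is a fixed number and the forcing is zero — substitute r^δ and read off the root equation.
- the characteristic-root method — yes, a natural case for it.
- the master substitution — this is shift-type recursion, outside the divide-and-conquer template.
- a summation factor: a summation factor telescopes one-step recursions; this one carries higher-order memory.


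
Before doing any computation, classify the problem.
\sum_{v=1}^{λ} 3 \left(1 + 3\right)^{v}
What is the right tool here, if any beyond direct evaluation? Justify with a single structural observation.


Technique: the geometric series formula — consecutive terms stand in a fixed index-free ratio — the geometric sum formula closes it.


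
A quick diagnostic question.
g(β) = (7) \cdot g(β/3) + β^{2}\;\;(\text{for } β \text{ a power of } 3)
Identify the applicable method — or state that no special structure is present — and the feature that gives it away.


Verdict: the master substitution — the argument contracts 3-fold per step: reindex β exponentially and solve the linear recurrence in the new index.


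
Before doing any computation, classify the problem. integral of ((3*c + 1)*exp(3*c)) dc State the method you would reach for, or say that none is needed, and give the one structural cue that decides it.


Diagnosis: integration by parts — a polynomial factor 3*c + 1 multiplies exp(3*c); differentiating 3*c + 1 lowers its degree while exp(3*c) integrates cleanly, so parts wins.


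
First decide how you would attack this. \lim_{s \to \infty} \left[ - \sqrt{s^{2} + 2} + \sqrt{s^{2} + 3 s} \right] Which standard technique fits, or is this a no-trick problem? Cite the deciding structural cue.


Best approach: conjugate multiplication — an infinity-minus-infinity difference with a surviving radical — multiply by the conjugate to cancel the divergence.


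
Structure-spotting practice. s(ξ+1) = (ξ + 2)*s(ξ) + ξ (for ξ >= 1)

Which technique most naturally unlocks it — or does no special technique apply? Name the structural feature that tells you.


Verdict: a summation factor — because the multiplier ξ + 2 is index-dependent, divide through by its running product and sum the resulting differences.


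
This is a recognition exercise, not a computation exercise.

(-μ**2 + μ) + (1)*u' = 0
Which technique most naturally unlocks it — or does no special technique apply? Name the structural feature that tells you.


Best approach: no special technique — solved for the derivative, u never appears on the right — this is a direct integration in μ, not a differential-equations problem at heart.


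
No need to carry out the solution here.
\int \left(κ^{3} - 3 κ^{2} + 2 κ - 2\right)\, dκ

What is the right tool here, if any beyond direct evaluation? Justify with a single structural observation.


Diagnosis: no special technique — a term-by-term power-rule job in κ; no substitution or rearrangement earns its keep here.


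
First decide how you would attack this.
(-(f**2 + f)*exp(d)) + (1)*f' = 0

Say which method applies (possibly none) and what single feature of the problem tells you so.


Best approach: separation of variables — the slope splits multiplicatively: exp(d) carrying all d-dependence times f**2 + f carrying all f-dependence — separate and integrate. A Bernoulli substitution applies to this equation as given; separation takes the same equation in its displayed form.


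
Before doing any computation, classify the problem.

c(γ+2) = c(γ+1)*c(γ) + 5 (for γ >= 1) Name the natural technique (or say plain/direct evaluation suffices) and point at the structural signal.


Best approach: no special technique — this one you iterate or analyze qualitatively: the nonlinearity defeats linear solution methods.


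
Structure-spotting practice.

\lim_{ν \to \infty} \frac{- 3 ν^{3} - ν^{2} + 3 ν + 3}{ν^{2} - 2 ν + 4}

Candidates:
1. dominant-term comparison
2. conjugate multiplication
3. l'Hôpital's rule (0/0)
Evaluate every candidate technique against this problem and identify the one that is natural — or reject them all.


Best approach: dominant-term comparison — at large ν only the top-degree terms survive; compare the leading terms and the limit falls out.
- dominant-term comparison — applies; the problem has the shape this method handles.
- conjugate multiplication: no divergent radical difference is present for a conjugate pair to cancel.
- l'Hôpital's rule (0/0) — no 0/0 form appears: written as one quotient, top and bottom both grow without bound, and the ratio is decided by their leading terms.


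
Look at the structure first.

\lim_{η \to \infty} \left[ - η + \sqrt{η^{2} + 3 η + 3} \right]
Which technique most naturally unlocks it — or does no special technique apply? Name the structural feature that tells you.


Technique: conjugate multiplication — turning the difference into a conjugate-rationalized ratio makes the limit readable.


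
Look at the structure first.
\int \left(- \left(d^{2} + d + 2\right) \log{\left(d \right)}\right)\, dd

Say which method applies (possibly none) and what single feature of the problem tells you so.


Verdict: integration by parts — take \log{\left(d \right)} as the piece to differentiate: what remains is a power-rule integral in disguise.


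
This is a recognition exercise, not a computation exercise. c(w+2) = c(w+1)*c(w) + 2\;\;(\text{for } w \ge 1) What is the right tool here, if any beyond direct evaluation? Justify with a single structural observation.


Verdict: no special technique — the unknown enters the rule nonlinearly, not as a weighted sum — no linear method is even well-posed.


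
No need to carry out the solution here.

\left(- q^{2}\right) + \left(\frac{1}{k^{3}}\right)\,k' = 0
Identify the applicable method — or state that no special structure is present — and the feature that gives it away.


Best approach: separation of variables — all dependence on the two variables factors apart, the defining separable shape. One could also solve this as an exact equation; with each coefficient in its own variable, separating is the same work with fewer steps.


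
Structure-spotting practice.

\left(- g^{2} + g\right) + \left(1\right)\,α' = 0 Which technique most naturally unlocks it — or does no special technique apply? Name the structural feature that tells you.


Method: no special technique — with α absent the equation is not coupled at all: direct integration in g.


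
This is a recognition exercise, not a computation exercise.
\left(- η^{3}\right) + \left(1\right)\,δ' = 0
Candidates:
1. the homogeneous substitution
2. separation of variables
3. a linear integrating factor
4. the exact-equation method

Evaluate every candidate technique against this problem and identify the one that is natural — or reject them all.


Diagnosis: no special technique — solved for the derivative, no δ appears — this is antidifferentiation in η wearing ODE clothing.
- the homogeneous substitution — rescaling both variables together changes the slope, so no ratio substitution collapses it.
- separation of variables — any separation here is vacuous (nothing depends on the unknown); direct integration is the honest label.
- a linear integrating factor — the linear template holds only trivially here (the unknown is absent, so the coefficient is zero) — the method is not the natural label.
- the exact-equation method — no dependence on the unknown anywhere: exactness is a label without content here.


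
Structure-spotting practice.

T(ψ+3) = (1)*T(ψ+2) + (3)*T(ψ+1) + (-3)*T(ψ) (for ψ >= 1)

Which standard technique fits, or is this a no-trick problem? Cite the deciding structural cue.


Method: the characteristic-root method — this is the constant-coefficient homogeneous case — the whole solution in ψ reduces to a polynomial's roots.


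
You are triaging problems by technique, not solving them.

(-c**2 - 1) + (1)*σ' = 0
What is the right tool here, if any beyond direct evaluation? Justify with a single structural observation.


Method: no special technique — with σ absent the equation is not coupled at all: direct integration in c.


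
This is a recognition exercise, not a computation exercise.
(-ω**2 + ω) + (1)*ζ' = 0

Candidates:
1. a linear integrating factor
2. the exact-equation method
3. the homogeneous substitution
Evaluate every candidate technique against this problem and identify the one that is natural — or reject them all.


Diagnosis: no special technique — the slope is a function of ω alone, so integrate both sides directly.
- a linear integrating factor — the linear template holds only trivially here (the unknown is absent, so the coefficient is zero) — the method is not the natural label.
- the exact-equation method — with the unknown absent from both coefficients, the cross-partial test holds emptily — nothing for the exact method to work on.
- the homogeneous substitution — the ratio substitution does not collapse this equation.


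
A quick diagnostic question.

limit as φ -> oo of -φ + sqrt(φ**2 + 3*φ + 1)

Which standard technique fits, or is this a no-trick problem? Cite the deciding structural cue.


Verdict: conjugate multiplication — neither sqrt(φ**2 + 3*φ + 1) nor φ converges alone, so rewrite their difference as a conjugate-rationalized quotient first.


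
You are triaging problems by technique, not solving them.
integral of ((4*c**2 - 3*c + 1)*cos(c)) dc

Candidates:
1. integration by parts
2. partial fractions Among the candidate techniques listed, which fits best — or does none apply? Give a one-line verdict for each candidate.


Best approach: integration by parts — the integrand splits as 4*c**2 - 3*c + 1 times cos(c) — repeatedly differentiating the polynomial part kills it, which is the parts ladder.
- integration by parts: yes, a natural case for it.
- partial fractions: the expression is not a ratio of polynomials that decomposes further.


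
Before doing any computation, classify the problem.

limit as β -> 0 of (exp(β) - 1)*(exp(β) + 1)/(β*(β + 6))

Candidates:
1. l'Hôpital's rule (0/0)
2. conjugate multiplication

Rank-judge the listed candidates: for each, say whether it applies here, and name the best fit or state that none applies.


Verdict: l'Hôpital's rule (0/0) — the 0/0 form at 0 is the signature situation for l'Hôpital's rule. A local series expansion at the point resolves it as well; the rule is the packaged version of that step.
- l'Hôpital's rule (0/0): a fit — the right tool for this form.
- conjugate multiplication — the conjugate move applies to radical differences, which this is not.


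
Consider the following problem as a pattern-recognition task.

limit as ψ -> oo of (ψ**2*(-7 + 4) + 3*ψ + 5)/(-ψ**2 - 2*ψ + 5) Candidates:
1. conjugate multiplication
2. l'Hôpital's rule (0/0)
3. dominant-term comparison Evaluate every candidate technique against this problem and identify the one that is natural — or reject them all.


Diagnosis: dominant-term comparison — divide through by the highest power of ψ; every lower-order term dies and the dominant terms decide the limit.
- conjugate multiplication — rationalization has no target — no divergent radical difference appears.
- l'Hôpital's rule (0/0) — viewed as a single quotient this runs to ∞/∞, not the 0/0 clash this candidate addresses; an at-infinity variant of the rule would resolve it, but comparing leading growth reads the answer without differentiating.
- dominant-term comparison — a fit — the right tool for this form.


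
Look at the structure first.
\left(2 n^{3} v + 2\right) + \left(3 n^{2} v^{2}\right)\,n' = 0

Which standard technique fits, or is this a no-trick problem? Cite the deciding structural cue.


Method: the exact-equation method — the cross partial derivatives of 2 n^{3} v + 2 and 3 n^{2} v^{2} agree, so the left side is the total differential of one potential in v and n.


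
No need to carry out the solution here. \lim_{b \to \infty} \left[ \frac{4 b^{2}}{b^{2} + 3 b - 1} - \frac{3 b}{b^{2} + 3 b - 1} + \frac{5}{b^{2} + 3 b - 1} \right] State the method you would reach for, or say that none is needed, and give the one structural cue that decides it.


Technique: dominant-term comparison — divide through by the highest power of b; every lower-order term dies and the dominant terms decide the limit. As a single quotient, the ∞/∞ shape would yield to repeated differentiation as well — the growth comparison gets there in one look.


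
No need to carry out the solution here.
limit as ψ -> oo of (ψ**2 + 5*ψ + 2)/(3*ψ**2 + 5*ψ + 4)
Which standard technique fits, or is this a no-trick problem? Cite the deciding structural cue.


Diagnosis: dominant-term comparison — divide through by the highest power of ψ; every lower-order term dies and the dominant terms decide the limit. As a single quotient, the ∞/∞ shape would yield to repeated differentiation as well — the growth comparison gets there in one look.


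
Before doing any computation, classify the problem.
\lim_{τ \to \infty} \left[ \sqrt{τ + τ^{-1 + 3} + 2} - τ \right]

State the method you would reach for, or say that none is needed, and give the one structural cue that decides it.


Technique: conjugate multiplication — \sqrt{τ + τ^{-1 + 3} + 2} and τ both blow up, but their difference is tame once the conjugate rationalizes it.


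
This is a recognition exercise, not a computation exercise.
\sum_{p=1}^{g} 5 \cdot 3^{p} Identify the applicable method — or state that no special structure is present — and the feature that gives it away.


Technique: the geometric series formula — consecutive terms stand in a fixed index-free ratio — the geometric sum formula closes it.


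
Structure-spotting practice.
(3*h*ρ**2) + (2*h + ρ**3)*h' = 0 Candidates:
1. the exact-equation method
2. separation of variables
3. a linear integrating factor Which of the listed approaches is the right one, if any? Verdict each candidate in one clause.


Best approach: the exact-equation method — checking ∂/∂h of 3*h*ρ**2 against ∂/∂ρ of 2*h + ρ**3: they match — the equation is exact as it stands.
- the exact-equation method: a fit — the right tool for this form.
- separation of variables — no algebra isolates the independent variable on one side and the unknown on the other.
- a linear integrating factor: a nonlinear term in the unknown puts this outside the integrating-factor template.


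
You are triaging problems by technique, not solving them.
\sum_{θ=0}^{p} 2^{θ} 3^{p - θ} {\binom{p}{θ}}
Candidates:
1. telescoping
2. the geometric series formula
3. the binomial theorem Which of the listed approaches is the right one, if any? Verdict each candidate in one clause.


Best approach: the binomial theorem — the summand is term θ of a binomial expansion in 2 and 3; the whole sum is a single power.
- telescoping: in the displayed form, no term reappears at a neighboring index to cancel against.
- the geometric series formula — the term-to-term ratio changes with the index, so the geometric formula cannot close it.
- the binomial theorem: yes, a natural case for it.


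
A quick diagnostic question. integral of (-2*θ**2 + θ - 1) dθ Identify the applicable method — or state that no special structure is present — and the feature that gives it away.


Best approach: no special technique — the integrand is a sum of constant multiples of powers of θ — integrate term by term.


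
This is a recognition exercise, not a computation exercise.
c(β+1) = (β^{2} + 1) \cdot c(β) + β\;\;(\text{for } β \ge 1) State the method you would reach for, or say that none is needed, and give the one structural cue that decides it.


Method: a summation factor — first-order, linear, moving coefficient β^{2} + 1: the discrete analogue of an integrating factor handles it.


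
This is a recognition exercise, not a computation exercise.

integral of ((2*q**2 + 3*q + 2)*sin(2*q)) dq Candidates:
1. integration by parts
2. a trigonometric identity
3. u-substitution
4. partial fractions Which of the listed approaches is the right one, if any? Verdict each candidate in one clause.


Diagnosis: integration by parts — differentiate 2*q**2 + 3*q + 2, integrate sin(2*q): each pass lowers the polynomial degree, so parts terminates.
- integration by parts: a fit — the right tool for this form.
- a trigonometric identity: no identity rewrites this into an easier trigonometric form.
- u-substitution: no subexpression of the integrand serves as a whole-integral substitution inner — individual terms may offer their own, but none carries its derivative as a factor of the full integrand; a working change of variable would have to be constructed from outside the expression.
- partial fractions: the expression is not a ratio of polynomials that decomposes further.


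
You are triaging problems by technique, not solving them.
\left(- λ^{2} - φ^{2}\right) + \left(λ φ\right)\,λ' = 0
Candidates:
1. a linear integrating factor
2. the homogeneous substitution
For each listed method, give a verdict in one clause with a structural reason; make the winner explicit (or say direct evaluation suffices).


Method: the homogeneous substitution — the slope's numerator and denominator have matching total degree, so it depends only on λ/φ and the ratio substitution collapses it. This doubles as a Bernoulli equation in the unknown as written; the homogeneous route needs no setup at all.
- a linear integrating factor: the unknown enters nonlinearly (through a power, a denominator, or a transcendental function), which the linear integrating-factor recipe cannot absorb as-is — any repair would come from a preliminary substitution, not the factor.
- the homogeneous substitution — a fit — the right tool for this form.


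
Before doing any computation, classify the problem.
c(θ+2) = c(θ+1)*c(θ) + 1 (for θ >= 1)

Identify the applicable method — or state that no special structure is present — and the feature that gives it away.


Technique: no special technique — this one you iterate or analyze qualitatively: the nonlinearity defeats linear solution methods.


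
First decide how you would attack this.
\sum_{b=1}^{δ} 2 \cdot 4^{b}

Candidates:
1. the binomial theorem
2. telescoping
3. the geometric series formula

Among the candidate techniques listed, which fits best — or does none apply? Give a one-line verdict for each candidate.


Diagnosis: the geometric series formula — each summand is the previous one scaled by 4; that constant multiplier is itself the geometric structure.
- the binomial theorem: the summand does not match any term pattern of an expanded binomial power.
- telescoping: neither a shifted-difference shape nor integer-spaced poles are present.
- the geometric series formula: applies; the problem has the shape this method handles.


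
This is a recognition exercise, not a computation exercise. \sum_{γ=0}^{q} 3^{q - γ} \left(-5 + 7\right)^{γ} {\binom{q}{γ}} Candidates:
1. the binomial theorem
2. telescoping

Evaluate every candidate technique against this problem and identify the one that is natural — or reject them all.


Technique: the binomial theorem — {\binom{q}{γ}} weighting matched powers of (-5 + 7) and 3 is the expanded form of ((-5 + 7) + 3)^q — fold it back up.
- the binomial theorem — yes — fits the structure here.
- telescoping: as presented, consecutive terms share no shifted copy to cancel against — no rewrite is on display to change that.


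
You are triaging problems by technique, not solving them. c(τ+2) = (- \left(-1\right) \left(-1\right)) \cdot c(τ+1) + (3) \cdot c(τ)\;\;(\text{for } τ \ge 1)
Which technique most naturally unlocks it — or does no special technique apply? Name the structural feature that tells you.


Diagnosis: the characteristic-root method — fixed numeric weights on consecutive terms and no forcing term added: the root method in its home territory.


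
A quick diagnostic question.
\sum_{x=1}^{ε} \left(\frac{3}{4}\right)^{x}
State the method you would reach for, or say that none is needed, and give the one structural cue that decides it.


Verdict: the geometric series formula — each term is \frac{3}{4} times the previous one, so the geometric-series formula applies directly.


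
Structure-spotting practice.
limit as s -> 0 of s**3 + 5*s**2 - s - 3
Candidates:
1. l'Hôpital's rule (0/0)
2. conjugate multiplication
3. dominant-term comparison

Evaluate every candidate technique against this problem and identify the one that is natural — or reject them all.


Technique: no special technique — no denominator vanishes and nothing blows up at 0: direct substitution is the whole computation.
- l'Hôpital's rule (0/0): evaluation at the point is determinate, so the rule has nothing to repair.
- conjugate multiplication — there is no infinity-minus-infinity radical difference to rationalize.
- dominant-term comparison — no dominant-degree comparison decides it.


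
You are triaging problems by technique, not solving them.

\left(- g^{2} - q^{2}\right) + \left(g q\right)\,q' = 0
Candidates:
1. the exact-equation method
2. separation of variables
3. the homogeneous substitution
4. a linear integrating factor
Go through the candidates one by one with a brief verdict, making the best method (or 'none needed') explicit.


Verdict: the homogeneous substitution — the slope's numerator and denominator share total degree; set v = q/g and the equation drops to separable form. A Bernoulli substitution is a fair alternative on this equation directly; the homogeneous reading takes it as given.
- the exact-equation method: exactness fails on the nose — the mixed partials do not match.
- separation of variables: no division isolates the independent variable from the unknown.
- the homogeneous substitution: yes, a natural case for it.
- a linear integrating factor: the unknown enters nonlinearly (through a power, a denominator, or a transcendental function), which the linear integrating-factor recipe cannot absorb as-is — any repair would come from a preliminary substitution, not the factor.


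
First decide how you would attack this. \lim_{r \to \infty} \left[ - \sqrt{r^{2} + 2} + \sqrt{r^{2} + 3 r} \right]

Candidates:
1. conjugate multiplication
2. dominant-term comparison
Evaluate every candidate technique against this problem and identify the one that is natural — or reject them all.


Verdict: conjugate multiplication — infinity minus infinity with a radical in play — multiply by the conjugate so the divergences of \sqrt{r^{2} + 3 r} and \sqrt{r^{2} + 2} annihilate.
- conjugate multiplication: applicable, and directly so.
- dominant-term comparison: no dominant-degree comparison decides it.
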